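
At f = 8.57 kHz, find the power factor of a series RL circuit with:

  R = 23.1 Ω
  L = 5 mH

Step 1 — Angular frequency: ω = 2π·f = 2π·8570 = 5.385e+04 rad/s.
Step 2 — Component impedances:
  R: Z = R = 23.1 Ω
  L: Z = jωL = j·5.385e+04·0.005 = 0 + j269.2 Ω
Step 3 — Series combination: Z_total = R + L = 23.1 + j269.2 Ω = 270.2∠85.1° Ω.
Step 4 — Power factor: PF = cos(φ) = Re(Z)/|Z| = 23.1/270.224 = 0.08548.
Step 5 — Type: Im(Z) = 269.2 ⇒ lagging (phase φ = 85.1°).

PF = 0.08548 (lagging, φ = 85.1°)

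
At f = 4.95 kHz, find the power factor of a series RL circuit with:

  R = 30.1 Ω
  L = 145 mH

Step 1 — Angular frequency: ω = 2π·f = 2π·4950 = 3.11e+04 rad/s.
Step 2 — Component impedances:
  R: Z = R = 30.1 Ω
  L: Z = jωL = j·3.11e+04·0.145 = 0 + j4510 Ω
Step 3 — Series combination: Z_total = R + L = 30.1 + j4510 Ω = 4510∠89.6° Ω.
Step 4 — Power factor: PF = cos(φ) = Re(Z)/|Z| = 30.1/4510 = 0.006674.
Step 5 — Type: Im(Z) = 4510 ⇒ lagging (phase φ = 89.6°).

PF = 0.006674 (lagging, φ = 89.6°)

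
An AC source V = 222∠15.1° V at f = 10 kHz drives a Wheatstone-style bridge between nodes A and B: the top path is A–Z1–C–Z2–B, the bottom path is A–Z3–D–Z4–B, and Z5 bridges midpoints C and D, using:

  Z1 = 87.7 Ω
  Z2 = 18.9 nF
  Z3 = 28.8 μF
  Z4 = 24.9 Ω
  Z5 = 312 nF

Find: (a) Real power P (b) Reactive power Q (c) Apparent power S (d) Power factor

Step 1 — Angular frequency: ω = 2π·f = 2π·1e+04 = 6.283e+04 rad/s.
Step 2 — Component impedances:
  Z1: Z = R = 87.7 Ω
  Z2: Z = 1/(jωC) = -j/(ω·C) = 0 - j842.1 Ω
  Z3: Z = 1/(jωC) = -j/(ω·C) = 0 - j0.5526 Ω
  Z4: Z = R = 24.9 Ω
  Z5: Z = 1/(jωC) = -j/(ω·C) = 0 - j51.01 Ω
Step 3 — Bridge requires nodal analysis (the Z5 bridge couples midpoints C and D, so the two paths cannot be reduced to a simple series/parallel combination). Setting node B to ground and injecting 1 A at node A, the 3-node admittance system at A, C, D solves to V_A = Z_AB = 24.86 - j1.24 Ω = 24.89∠-2.9° Ω.
Step 4 — Source phasor: V = 222∠15.1° V = 214.3 + j57.83 V.
Step 5 — Current: I = V / Z = 8.485 + j2.75 A = 8.92∠18.0° A.
Step 6 — Complex power: S = V·I* = 1978 - j98.63 VA.
Step 7 — Real power: P = Re(S) = 1978 W.
Step 8 — Reactive power: Q = Im(S) = -98.63 VAR.
Step 9 — Apparent power: |S| = 1980 VA.
Step 10 — Power factor: PF = P/|S| = 0.9988 (leading).

(a) P = 1978 W  (b) Q = -98.63 VAR  (c) S = 1980 VA  (d) PF = 0.9988 (leading)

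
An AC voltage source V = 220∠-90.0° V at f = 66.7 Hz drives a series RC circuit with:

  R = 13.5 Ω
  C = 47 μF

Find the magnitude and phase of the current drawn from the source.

Step 1 — Angular frequency: ω = 2π·f = 2π·66.7 = 419.1 rad/s.
Step 2 — Component impedances:
  R: Z = R = 13.5 Ω
  C: Z = 1/(jωC) = -j/(ω·C) = 0 - j50.77 Ω
Step 3 — Series combination: Z_total = R + C = 13.5 - j50.77 Ω = 52.53∠-75.1° Ω.
Step 4 — Source phasor: V = 220∠-90.0° V = 0 - j220 V.
Step 5 — Ohm's law: I = V / Z_total = (0 - j220) / (13.5 - j50.77) = 4.047 - j1.076 A.
Step 6 — Convert to polar: |I| = 4.188 A, ∠I = -14.9°.

I = 4.188∠-14.9° A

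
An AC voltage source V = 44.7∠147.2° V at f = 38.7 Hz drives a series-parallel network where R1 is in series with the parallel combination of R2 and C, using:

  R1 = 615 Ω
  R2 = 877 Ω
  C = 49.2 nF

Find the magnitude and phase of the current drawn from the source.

Step 1 — Angular frequency: ω = 2π·f = 2π·38.7 = 243.2 rad/s.
Step 2 — Component impedances:
  R1: Z = R = 615 Ω
  R2: Z = R = 877 Ω
  C: Z = 1/(jωC) = -j/(ω·C) = 0 - j8.359e+04 Ω
Step 3 — Parallel branch: R2 || C = 1/(1/R2 + 1/C) = 876.9 - j9.2 Ω.
Step 4 — Series with R1: Z_total = R1 + (R2 || C) = 1492 - j9.2 Ω = 1492∠-0.4° Ω.
Step 5 — Source phasor: V = 44.7∠147.2° V = -37.57 + j24.21 V.
Step 6 — Ohm's law: I = V / Z_total = (-37.57 + j24.21) / (1492 - j9.2) = -0.02528 + j0.01607 A.
Step 7 — Convert to polar: |I| = 0.02996 A, ∠I = 147.6°.

I = 0.02996∠147.6° A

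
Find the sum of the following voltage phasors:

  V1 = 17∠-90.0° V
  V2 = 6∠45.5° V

Step 1 — Convert each phasor to rectangular form:
  V1 = 17·(cos(-90.0°) + j·sin(-90.0°)) = 0 - j17 V
  V2 = 6·(cos(45.5°) + j·sin(45.5°)) = 4.205 + j4.28 V
Step 2 — Sum components: V_total = 4.205 - j12.72 V.
Step 3 — Convert to polar: |V_total| = 13.4 V, ∠V_total = -71.7°.

V_total = 13.4∠-71.7° V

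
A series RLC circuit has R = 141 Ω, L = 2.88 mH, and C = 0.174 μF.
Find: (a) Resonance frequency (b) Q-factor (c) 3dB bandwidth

Step 1 — Resonance: ω₀ = 1/√(LC) = 1/√(0.00288·1.74e-07) = 4.467e+04 rad/s.
Step 2 — f₀ = ω₀/(2π) = 7110 Hz.
Step 3 — Series Q: Q = ω₀L/R = 4.467e+04·0.00288/141 = 0.9124.
Step 4 — Bandwidth: Δω = ω₀/Q = 4.896e+04 rad/s; BW = Δω/(2π) = 7792 Hz.

(a) f₀ = 7110 Hz  (b) Q = 0.9124  (c) BW = 7792 Hz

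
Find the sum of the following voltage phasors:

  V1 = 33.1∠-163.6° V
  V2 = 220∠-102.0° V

Step 1 — Convert each phasor to rectangular form:
  V1 = 33.1·(cos(-163.6°) + j·sin(-163.6°)) = -31.75 - j9.346 V
  V2 = 220·(cos(-102.0°) + j·sin(-102.0°)) = -45.74 - j215.2 V
Step 2 — Sum components: V_total = -77.49 - j224.5 V.
Step 3 — Convert to polar: |V_total| = 237.5 V, ∠V_total = -109.0°.

V_total = 237.5∠-109.0° V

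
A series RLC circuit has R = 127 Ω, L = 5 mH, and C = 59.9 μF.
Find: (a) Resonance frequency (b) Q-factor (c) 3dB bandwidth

Step 1 — Resonance: ω₀ = 1/√(LC) = 1/√(0.005·5.99e-05) = 1827 rad/s.
Step 2 — f₀ = ω₀/(2π) = 290.8 Hz.
Step 3 — Series Q: Q = ω₀L/R = 1827·0.005/127 = 0.07194.
Step 4 — Bandwidth: Δω = ω₀/Q = 2.54e+04 rad/s; BW = Δω/(2π) = 4043 Hz.

(a) f₀ = 290.8 Hz  (b) Q = 0.07194  (c) BW = 4043 Hz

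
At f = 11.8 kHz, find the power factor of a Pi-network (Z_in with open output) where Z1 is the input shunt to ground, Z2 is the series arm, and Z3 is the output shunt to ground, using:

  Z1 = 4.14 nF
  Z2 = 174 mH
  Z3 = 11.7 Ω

Step 1 — Angular frequency: ω = 2π·f = 2π·1.18e+04 = 7.414e+04 rad/s.
Step 2 — Component impedances:
  Z1: Z = 1/(jωC) = -j/(ω·C) = 0 - j3258 Ω
  Z2: Z = jωL = j·7.414e+04·0.174 = 0 + j1.29e+04 Ω
  Z3: Z = R = 11.7 Ω
Step 3 — With open output, the series arm Z2 and the output shunt Z3 appear in series to ground: Z2 + Z3 = 11.7 + j1.29e+04 Ω.
Step 4 — Parallel with input shunt Z1: Z_in = Z1 || (Z2 + Z3) = 1.336 - j4359 Ω = 4359∠-90.0° Ω.
Step 5 — Power factor: PF = cos(φ) = Re(Z)/|Z| = 1.3356/4358.6 = 0.0003064.
Step 6 — Type: Im(Z) = -4359 ⇒ leading (phase φ = -90.0°).

PF = 0.0003064 (leading, φ = -90.0°)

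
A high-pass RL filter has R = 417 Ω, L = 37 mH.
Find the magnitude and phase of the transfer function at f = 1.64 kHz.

Step 1 — Angular frequency: ω = 2π·1640 = 1.03e+04 rad/s.
Step 2 — Transfer function: H(jω) = jωL/(R + jωL).
Step 3 — Numerator jωL = j·381.3; denominator R + jωL = 417 + j381.3.
Step 4 — H = 0.4553 + j0.498.
Step 5 — Magnitude: |H| = 0.6748 (-3.4 dB); phase: φ = 47.6°.

|H| = 0.6748 (-3.4 dB), φ = 47.6°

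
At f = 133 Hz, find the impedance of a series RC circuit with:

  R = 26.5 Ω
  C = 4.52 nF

Step 1 — Angular frequency: ω = 2π·f = 2π·133 = 835.7 rad/s.
Step 2 — Component impedances:
  R: Z = R = 26.5 Ω
  C: Z = 1/(jωC) = -j/(ω·C) = 0 - j2.647e+05 Ω
Step 3 — Series combination: Z_total = R + C = 26.5 - j2.647e+05 Ω = 2.647e+05∠-90.0° Ω.

Z = 26.5 - j2.647e+05 Ω = 2.647e+05∠-90.0° Ω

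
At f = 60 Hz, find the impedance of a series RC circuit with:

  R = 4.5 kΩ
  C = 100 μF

Step 1 — Angular frequency: ω = 2π·f = 2π·60 = 377 rad/s.
Step 2 — Component impedances:
  R: Z = R = 4500 Ω
  C: Z = 1/(jωC) = -j/(ω·C) = 0 - j26.53 Ω
Step 3 — Series combination: Z_total = R + C = 4500 - j26.53 Ω = 4500∠-0.3° Ω.

Z = 4500 - j26.53 Ω = 4500∠-0.3° Ω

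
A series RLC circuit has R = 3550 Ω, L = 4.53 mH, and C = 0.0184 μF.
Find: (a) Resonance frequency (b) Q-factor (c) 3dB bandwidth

Step 1 — Resonance condition Im(Z)=0 gives ω₀ = 1/√(LC).
Step 2 — ω₀ = 1/√(0.00453·1.84e-08) = 1.095e+05 rad/s.
Step 3 — f₀ = ω₀/(2π) = 1.743e+04 Hz.
Step 4 — Series Q: Q = ω₀L/R = 1.095e+05·0.00453/3550 = 0.1398.
Step 5 — 3dB bandwidth: Δω = ω₀/Q = 7.837e+05 rad/s; BW = Δω/(2π) = 1.247e+05 Hz.

(a) f₀ = 1.743e+04 Hz  (b) Q = 0.1398  (c) BW = 1.247e+05 Hz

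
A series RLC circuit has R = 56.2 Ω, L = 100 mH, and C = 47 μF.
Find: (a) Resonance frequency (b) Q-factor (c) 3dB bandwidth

Step 1 — Resonance: ω₀ = 1/√(LC) = 1/√(0.1·4.7e-05) = 461.3 rad/s.
Step 2 — f₀ = ω₀/(2π) = 73.41 Hz.
Step 3 — Series Q: Q = ω₀L/R = 461.3·0.1/56.2 = 0.8208.
Step 4 — Bandwidth: Δω = ω₀/Q = 562 rad/s; BW = Δω/(2π) = 89.45 Hz.

(a) f₀ = 73.41 Hz  (b) Q = 0.8208  (c) BW = 89.45 Hz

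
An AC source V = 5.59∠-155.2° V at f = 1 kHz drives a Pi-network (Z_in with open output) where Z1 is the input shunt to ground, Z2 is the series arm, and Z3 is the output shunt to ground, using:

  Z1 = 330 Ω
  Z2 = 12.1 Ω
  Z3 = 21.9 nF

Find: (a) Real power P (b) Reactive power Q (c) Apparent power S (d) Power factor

Step 1 — Angular frequency: ω = 2π·f = 2π·1000 = 6283 rad/s.
Step 2 — Component impedances:
  Z1: Z = R = 330 Ω
  Z2: Z = R = 12.1 Ω
  Z3: Z = 1/(jωC) = -j/(ω·C) = 0 - j7267 Ω
Step 3 — With open output, the series arm Z2 and the output shunt Z3 appear in series to ground: Z2 + Z3 = 12.1 - j7267 Ω.
Step 4 — Parallel with input shunt Z1: Z_in = Z1 || (Z2 + Z3) = 329.3 - j14.95 Ω = 329.6∠-2.6° Ω.
Step 5 — Source phasor: V = 5.59∠-155.2° V = -5.074 - j2.345 V.
Step 6 — Current: I = V / Z = -0.01506 - j0.007804 A = 0.01696∠-152.6° A.
Step 7 — Complex power: S = V·I* = 0.0947 - j0.0043 VA.
Step 8 — Real power: P = Re(S) = 0.0947 W.
Step 9 — Reactive power: Q = Im(S) = -0.0043 VAR.
Step 10 — Apparent power: |S| = 0.0948 VA.
Step 11 — Power factor: PF = P/|S| = 0.999 (leading).

(a) P = 0.0947 W  (b) Q = -0.0043 VAR  (c) S = 0.0948 VA  (d) PF = 0.999 (leading)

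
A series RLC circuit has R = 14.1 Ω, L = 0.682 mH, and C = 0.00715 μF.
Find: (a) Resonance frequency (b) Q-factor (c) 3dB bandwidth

Step 1 — Resonance: ω₀ = 1/√(LC) = 1/√(0.000682·7.15e-09) = 4.529e+05 rad/s.
Step 2 — f₀ = ω₀/(2π) = 7.207e+04 Hz.
Step 3 — Series Q: Q = ω₀L/R = 4.529e+05·0.000682/14.1 = 21.9.
Step 4 — Bandwidth: Δω = ω₀/Q = 2.067e+04 rad/s; BW = Δω/(2π) = 3290 Hz.

(a) f₀ = 7.207e+04 Hz  (b) Q = 21.9  (c) BW = 3290 Hz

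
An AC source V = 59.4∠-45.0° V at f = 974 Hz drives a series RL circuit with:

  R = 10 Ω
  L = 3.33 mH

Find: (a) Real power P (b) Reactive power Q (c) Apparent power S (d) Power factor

Step 1 — Angular frequency: ω = 2π·f = 2π·974 = 6120 rad/s.
Step 2 — Component impedances:
  R: Z = R = 10 Ω
  L: Z = jωL = j·6120·0.00333 = 0 + j20.38 Ω
Step 3 — Series combination: Z_total = R + L = 10 + j20.38 Ω = 22.7∠63.9° Ω.
Step 4 — Source phasor: V = 59.4∠-45.0° V = 42 - j42 V.
Step 5 — Current: I = V / Z = -0.846 - j2.476 A = 2.617∠-108.9° A.
Step 6 — Complex power: S = V·I* = 68.47 + j139.5 VA.
Step 7 — Real power: P = Re(S) = 68.47 W.
Step 8 — Reactive power: Q = Im(S) = 139.5 VAR.
Step 9 — Apparent power: |S| = 155.4 VA.
Step 10 — Power factor: PF = P/|S| = 0.4405 (lagging).

(a) P = 68.47 W  (b) Q = 139.5 VAR  (c) S = 155.4 VA  (d) PF = 0.4405 (lagging)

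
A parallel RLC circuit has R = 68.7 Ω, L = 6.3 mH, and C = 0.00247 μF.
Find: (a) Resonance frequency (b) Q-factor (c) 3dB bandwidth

Step 1 — Resonance: ω₀ = 1/√(LC) = 1/√(0.0063·2.47e-09) = 2.535e+05 rad/s.
Step 2 — f₀ = ω₀/(2π) = 4.035e+04 Hz.
Step 3 — Parallel Q: Q = R/(ω₀L) = 68.7/(2.535e+05·0.0063) = 0.04302.
Step 4 — Bandwidth: Δω = ω₀/Q = 5.893e+06 rad/s; BW = Δω/(2π) = 9.379e+05 Hz.

(a) f₀ = 4.035e+04 Hz  (b) Q = 0.04302  (c) BW = 9.379e+05 Hz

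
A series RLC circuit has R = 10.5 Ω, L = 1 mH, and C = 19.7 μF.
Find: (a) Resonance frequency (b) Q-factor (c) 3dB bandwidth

Step 1 — Resonance: ω₀ = 1/√(LC) = 1/√(0.001·1.97e-05) = 7125 rad/s.
Step 2 — f₀ = ω₀/(2π) = 1134 Hz.
Step 3 — Series Q: Q = ω₀L/R = 7125·0.001/10.5 = 0.6785.
Step 4 — Bandwidth: Δω = ω₀/Q = 1.05e+04 rad/s; BW = Δω/(2π) = 1671 Hz.

(a) f₀ = 1134 Hz  (b) Q = 0.6785  (c) BW = 1671 Hz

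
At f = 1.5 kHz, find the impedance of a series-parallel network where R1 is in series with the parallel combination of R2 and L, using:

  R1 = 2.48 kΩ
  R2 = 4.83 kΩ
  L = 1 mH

Step 1 — Angular frequency: ω = 2π·f = 2π·1500 = 9425 rad/s.
Step 2 — Component impedances:
  R1: Z = R = 2480 Ω
  R2: Z = R = 4830 Ω
  L: Z = jωL = j·9425·0.001 = 0 + j9.425 Ω
Step 3 — Parallel branch: R2 || L = 1/(1/R2 + 1/L) = 0.01839 + j9.425 Ω.
Step 4 — Series with R1: Z_total = R1 + (R2 || L) = 2480 + j9.425 Ω = 2480∠0.2° Ω.

Z = 2480 + j9.425 Ω = 2480∠0.2° Ω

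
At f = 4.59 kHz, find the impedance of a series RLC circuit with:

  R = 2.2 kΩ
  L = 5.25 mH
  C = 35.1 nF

Step 1 — Angular frequency: ω = 2π·f = 2π·4590 = 2.884e+04 rad/s.
Step 2 — Component impedances:
  R: Z = R = 2200 Ω
  L: Z = jωL = j·2.884e+04·0.00525 = 0 + j151.4 Ω
  C: Z = 1/(jωC) = -j/(ω·C) = 0 - j987.9 Ω
Step 3 — Series combination: Z_total = R + L + C = 2200 - j836.5 Ω = 2354∠-20.8° Ω.

Z = 2200 - j836.5 Ω = 2354∠-20.8° Ω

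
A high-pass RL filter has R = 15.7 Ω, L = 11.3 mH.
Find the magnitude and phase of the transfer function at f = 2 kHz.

Step 1 — Angular frequency: ω = 2π·2000 = 1.257e+04 rad/s.
Step 2 — Transfer function: H(jω) = jωL/(R + jωL).
Step 3 — Numerator jωL = j·142; denominator R + jωL = 15.7 + j142.
Step 4 — H = 0.9879 + j0.1092.
Step 5 — Magnitude: |H| = 0.9939 (-0.1 dB); phase: φ = 6.3°.

|H| = 0.9939 (-0.1 dB), φ = 6.3°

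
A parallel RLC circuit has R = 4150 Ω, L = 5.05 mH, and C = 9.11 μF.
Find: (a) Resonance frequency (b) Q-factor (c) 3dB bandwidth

Step 1 — Resonance: ω₀ = 1/√(LC) = 1/√(0.00505·9.11e-06) = 4662 rad/s.
Step 2 — f₀ = ω₀/(2π) = 742 Hz.
Step 3 — Parallel Q: Q = R/(ω₀L) = 4150/(4662·0.00505) = 176.3.
Step 4 — Bandwidth: Δω = ω₀/Q = 26.45 rad/s; BW = Δω/(2π) = 4.21 Hz.

(a) f₀ = 742 Hz  (b) Q = 176.3  (c) BW = 4.21 Hz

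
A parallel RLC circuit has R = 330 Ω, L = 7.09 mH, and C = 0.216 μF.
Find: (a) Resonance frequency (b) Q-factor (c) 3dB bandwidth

Step 1 — Resonance: ω₀ = 1/√(LC) = 1/√(0.00709·2.16e-07) = 2.555e+04 rad/s.
Step 2 — f₀ = ω₀/(2π) = 4067 Hz.
Step 3 — Parallel Q: Q = R/(ω₀L) = 330/(2.555e+04·0.00709) = 1.821.
Step 4 — Bandwidth: Δω = ω₀/Q = 1.403e+04 rad/s; BW = Δω/(2π) = 2233 Hz.

(a) f₀ = 4067 Hz  (b) Q = 1.821  (c) BW = 2233 Hz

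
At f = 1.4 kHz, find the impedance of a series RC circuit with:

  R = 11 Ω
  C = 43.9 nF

Step 1 — Angular frequency: ω = 2π·f = 2π·1400 = 8796 rad/s.
Step 2 — Component impedances:
  R: Z = R = 11 Ω
  C: Z = 1/(jωC) = -j/(ω·C) = 0 - j2590 Ω
Step 3 — Series combination: Z_total = R + C = 11 - j2590 Ω = 2590∠-89.8° Ω.

Z = 11 - j2590 Ω = 2590∠-89.8° Ω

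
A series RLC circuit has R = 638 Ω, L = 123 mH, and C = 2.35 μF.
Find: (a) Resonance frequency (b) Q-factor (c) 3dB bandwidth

Step 1 — Resonance condition Im(Z)=0 gives ω₀ = 1/√(LC).
Step 2 — ω₀ = 1/√(0.123·2.35e-06) = 1860 rad/s.
Step 3 — f₀ = ω₀/(2π) = 296 Hz.
Step 4 — Series Q: Q = ω₀L/R = 1860·0.123/638 = 0.3586.
Step 5 — 3dB bandwidth: Δω = ω₀/Q = 5187 rad/s; BW = Δω/(2π) = 825.5 Hz.

(a) f₀ = 296 Hz  (b) Q = 0.3586  (c) BW = 825.5 Hz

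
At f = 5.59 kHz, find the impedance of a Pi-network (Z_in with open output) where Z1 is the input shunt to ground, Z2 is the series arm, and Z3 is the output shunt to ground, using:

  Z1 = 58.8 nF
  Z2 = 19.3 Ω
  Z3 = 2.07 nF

Step 1 — Angular frequency: ω = 2π·f = 2π·5590 = 3.512e+04 rad/s.
Step 2 — Component impedances:
  Z1: Z = 1/(jωC) = -j/(ω·C) = 0 - j484.2 Ω
  Z2: Z = R = 19.3 Ω
  Z3: Z = 1/(jωC) = -j/(ω·C) = 0 - j1.375e+04 Ω
Step 3 — With open output, the series arm Z2 and the output shunt Z3 appear in series to ground: Z2 + Z3 = 19.3 - j1.375e+04 Ω.
Step 4 — Parallel with input shunt Z1: Z_in = Z1 || (Z2 + Z3) = 0.02232 - j467.7 Ω = 467.7∠-90.0° Ω.

Z = 0.02232 - j467.7 Ω = 467.7∠-90.0° Ω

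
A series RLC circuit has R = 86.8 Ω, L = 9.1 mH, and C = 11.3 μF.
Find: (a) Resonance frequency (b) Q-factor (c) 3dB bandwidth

Step 1 — Resonance: ω₀ = 1/√(LC) = 1/√(0.0091·1.13e-05) = 3118 rad/s.
Step 2 — f₀ = ω₀/(2π) = 496.3 Hz.
Step 3 — Series Q: Q = ω₀L/R = 3118·0.0091/86.8 = 0.3269.
Step 4 — Bandwidth: Δω = ω₀/Q = 9538 rad/s; BW = Δω/(2π) = 1518 Hz.

(a) f₀ = 496.3 Hz  (b) Q = 0.3269  (c) BW = 1518 Hz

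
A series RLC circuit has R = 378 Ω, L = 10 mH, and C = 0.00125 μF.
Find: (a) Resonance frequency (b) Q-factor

Step 1 — Resonance condition Im(Z)=0 gives ω₀ = 1/√(LC).
Step 2 — ω₀ = 1/√(0.01·1.25e-09) = 2.828e+05 rad/s.
Step 3 — f₀ = ω₀/(2π) = 4.502e+04 Hz.
Step 4 — Series Q: Q = ω₀L/R = 2.828e+05·0.01/378 = 7.483.

(a) f₀ = 4.502e+04 Hz  (b) Q = 7.483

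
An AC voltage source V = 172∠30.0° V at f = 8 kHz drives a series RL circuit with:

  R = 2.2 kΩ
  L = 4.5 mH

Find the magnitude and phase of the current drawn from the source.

Step 1 — Angular frequency: ω = 2π·f = 2π·8000 = 5.027e+04 rad/s.
Step 2 — Component impedances:
  R: Z = R = 2200 Ω
  L: Z = jωL = j·5.027e+04·0.0045 = 0 + j226.2 Ω
Step 3 — Series combination: Z_total = R + L = 2200 + j226.2 Ω = 2212∠5.9° Ω.
Step 4 — Source phasor: V = 172∠30.0° V = 149 + j86 V.
Step 5 — Ohm's law: I = V / Z_total = (149 + j86) / (2200 + j226.2) = 0.07098 + j0.03179 A.
Step 6 — Convert to polar: |I| = 0.07777 A, ∠I = 24.1°.

I = 0.07777∠24.1° A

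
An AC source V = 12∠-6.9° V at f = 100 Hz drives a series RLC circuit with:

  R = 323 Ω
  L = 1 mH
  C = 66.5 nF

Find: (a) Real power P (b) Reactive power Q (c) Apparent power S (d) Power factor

Step 1 — Angular frequency: ω = 2π·f = 2π·100 = 628.3 rad/s.
Step 2 — Component impedances:
  R: Z = R = 323 Ω
  L: Z = jωL = j·628.3·0.001 = 0 + j0.6283 Ω
  C: Z = 1/(jωC) = -j/(ω·C) = 0 - j2.393e+04 Ω
Step 3 — Series combination: Z_total = R + L + C = 323 - j2.393e+04 Ω = 2.393e+04∠-89.2° Ω.
Step 4 — Source phasor: V = 12∠-6.9° V = 11.91 - j1.442 V.
Step 5 — Current: I = V / Z = 6.694e-05 + j0.0004969 A = 0.0005014∠82.3° A.
Step 6 — Complex power: S = V·I* = 8.119e-05 - j0.006016 VA.
Step 7 — Real power: P = Re(S) = 8.119e-05 W.
Step 8 — Reactive power: Q = Im(S) = -0.006016 VAR.
Step 9 — Apparent power: |S| = 0.006016 VA.
Step 10 — Power factor: PF = P/|S| = 0.0135 (leading).

(a) P = 8.119e-05 W  (b) Q = -0.006016 VAR  (c) S = 0.006016 VA  (d) PF = 0.0135 (leading)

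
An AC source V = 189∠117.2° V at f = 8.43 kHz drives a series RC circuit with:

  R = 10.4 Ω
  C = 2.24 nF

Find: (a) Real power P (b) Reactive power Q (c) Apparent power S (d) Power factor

Step 1 — Angular frequency: ω = 2π·f = 2π·8430 = 5.297e+04 rad/s.
Step 2 — Component impedances:
  R: Z = R = 10.4 Ω
  C: Z = 1/(jωC) = -j/(ω·C) = 0 - j8428 Ω
Step 3 — Series combination: Z_total = R + C = 10.4 - j8428 Ω = 8428∠-89.9° Ω.
Step 4 — Source phasor: V = 189∠117.2° V = -86.39 + j168.1 V.
Step 5 — Current: I = V / Z = -0.01996 - j0.01023 A = 0.02242∠-152.9° A.
Step 6 — Complex power: S = V·I* = 0.00523 - j4.238 VA.
Step 7 — Real power: P = Re(S) = 0.00523 W.
Step 8 — Reactive power: Q = Im(S) = -4.238 VAR.
Step 9 — Apparent power: |S| = 4.238 VA.
Step 10 — Power factor: PF = P/|S| = 0.001234 (leading).

(a) P = 0.00523 W  (b) Q = -4.238 VAR  (c) S = 4.238 VA  (d) PF = 0.001234 (leading)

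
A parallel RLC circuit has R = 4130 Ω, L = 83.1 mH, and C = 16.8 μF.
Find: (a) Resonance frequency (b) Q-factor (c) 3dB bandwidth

Step 1 — Resonance: ω₀ = 1/√(LC) = 1/√(0.0831·1.68e-05) = 846.3 rad/s.
Step 2 — f₀ = ω₀/(2π) = 134.7 Hz.
Step 3 — Parallel Q: Q = R/(ω₀L) = 4130/(846.3·0.0831) = 58.72.
Step 4 — Bandwidth: Δω = ω₀/Q = 14.41 rad/s; BW = Δω/(2π) = 2.294 Hz.

(a) f₀ = 134.7 Hz  (b) Q = 58.72  (c) BW = 2.294 Hz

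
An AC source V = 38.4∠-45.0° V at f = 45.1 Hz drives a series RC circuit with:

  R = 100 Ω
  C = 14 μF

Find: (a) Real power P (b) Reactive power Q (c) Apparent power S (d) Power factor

Step 1 — Angular frequency: ω = 2π·f = 2π·45.1 = 283.4 rad/s.
Step 2 — Component impedances:
  R: Z = R = 100 Ω
  C: Z = 1/(jωC) = -j/(ω·C) = 0 - j252.1 Ω
Step 3 — Series combination: Z_total = R + C = 100 - j252.1 Ω = 271.2∠-68.4° Ω.
Step 4 — Source phasor: V = 38.4∠-45.0° V = 27.15 - j27.15 V.
Step 5 — Current: I = V / Z = 0.13 + j0.05615 A = 0.1416∠23.4° A.
Step 6 — Complex power: S = V·I* = 2.005 - j5.054 VA.
Step 7 — Real power: P = Re(S) = 2.005 W.
Step 8 — Reactive power: Q = Im(S) = -5.054 VAR.
Step 9 — Apparent power: |S| = 5.438 VA.
Step 10 — Power factor: PF = P/|S| = 0.3688 (leading).

(a) P = 2.005 W  (b) Q = -5.054 VAR  (c) S = 5.438 VA  (d) PF = 0.3688 (leading)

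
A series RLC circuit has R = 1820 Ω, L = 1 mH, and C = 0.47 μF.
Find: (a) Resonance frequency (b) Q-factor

Step 1 — Resonance condition Im(Z)=0 gives ω₀ = 1/√(LC).
Step 2 — ω₀ = 1/√(0.001·4.7e-07) = 4.613e+04 rad/s.
Step 3 — f₀ = ω₀/(2π) = 7341 Hz.
Step 4 — Series Q: Q = ω₀L/R = 4.613e+04·0.001/1820 = 0.02534.

(a) f₀ = 7341 Hz  (b) Q = 0.02534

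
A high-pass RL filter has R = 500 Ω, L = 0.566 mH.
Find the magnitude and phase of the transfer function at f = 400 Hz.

Step 1 — Angular frequency: ω = 2π·400 = 2513 rad/s.
Step 2 — Transfer function: H(jω) = jωL/(R + jωL).
Step 3 — Numerator jωL = j·1.423; denominator R + jωL = 500 + j1.423.
Step 4 — H = 8.094e-06 + j0.002845.
Step 5 — Magnitude: |H| = 0.002845 (-50.9 dB); phase: φ = 89.8°.

|H| = 0.002845 (-50.9 dB), φ = 89.8°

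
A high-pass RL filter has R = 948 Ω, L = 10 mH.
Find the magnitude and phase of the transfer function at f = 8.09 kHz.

Step 1 — Angular frequency: ω = 2π·8090 = 5.083e+04 rad/s.
Step 2 — Transfer function: H(jω) = jωL/(R + jωL).
Step 3 — Numerator jωL = j·508.3; denominator R + jωL = 948 + j508.3.
Step 4 — H = 0.2233 + j0.4165.
Step 5 — Magnitude: |H| = 0.4725 (-6.5 dB); phase: φ = 61.8°.

|H| = 0.4725 (-6.5 dB), φ = 61.8°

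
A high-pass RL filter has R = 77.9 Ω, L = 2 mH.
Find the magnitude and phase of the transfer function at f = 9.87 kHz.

Step 1 — Angular frequency: ω = 2π·9870 = 6.202e+04 rad/s.
Step 2 — Transfer function: H(jω) = jωL/(R + jωL).
Step 3 — Numerator jωL = j·124; denominator R + jωL = 77.9 + j124.
Step 4 — H = 0.7171 + j0.4504.
Step 5 — Magnitude: |H| = 0.8468 (-1.4 dB); phase: φ = 32.1°.

|H| = 0.8468 (-1.4 dB), φ = 32.1°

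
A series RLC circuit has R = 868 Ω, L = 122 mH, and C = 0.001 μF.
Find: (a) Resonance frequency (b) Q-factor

Step 1 — Resonance condition Im(Z)=0 gives ω₀ = 1/√(LC).
Step 2 — ω₀ = 1/√(0.122·1e-09) = 9.054e+04 rad/s.
Step 3 — f₀ = ω₀/(2π) = 1.441e+04 Hz.
Step 4 — Series Q: Q = ω₀L/R = 9.054e+04·0.122/868 = 12.73.

(a) f₀ = 1.441e+04 Hz  (b) Q = 12.73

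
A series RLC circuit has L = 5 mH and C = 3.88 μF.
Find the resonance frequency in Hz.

Step 1 — Resonance condition Im(Z)=0 gives ω₀ = 1/√(LC).
Step 2 — ω₀ = 1/√(0.005·3.88e-06) = 7180 rad/s.
Step 3 — f₀ = ω₀/(2π) = 1143 Hz.

f₀ = 1143 Hz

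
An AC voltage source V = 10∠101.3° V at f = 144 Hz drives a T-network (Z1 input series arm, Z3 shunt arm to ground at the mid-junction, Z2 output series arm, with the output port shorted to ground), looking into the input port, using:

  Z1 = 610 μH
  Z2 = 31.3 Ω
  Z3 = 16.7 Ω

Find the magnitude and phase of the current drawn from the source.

Step 1 — Angular frequency: ω = 2π·f = 2π·144 = 904.8 rad/s.
Step 2 — Component impedances:
  Z1: Z = jωL = j·904.8·0.00061 = 0 + j0.5519 Ω
  Z2: Z = R = 31.3 Ω
  Z3: Z = R = 16.7 Ω
Step 3 — With the output port shorted to ground, the output series arm Z2 runs from the junction to ground; the shunt arm Z3 also runs from the junction to ground. They appear in parallel: Z3 || Z2 = 10.89 Ω.
Step 4 — Series with input arm Z1: Z_in = Z1 + (Z3 || Z2) = 10.89 + j0.5519 Ω = 10.9∠2.9° Ω.
Step 5 — Source phasor: V = 10∠101.3° V = -1.959 + j9.806 V.
Step 6 — Ohm's law: I = V / Z_total = (-1.959 + j9.806) / (10.89 + j0.5519) = -0.134 + j0.9073 A.
Step 7 — Convert to polar: |I| = 0.9171 A, ∠I = 98.4°.

I = 0.9171∠98.4° A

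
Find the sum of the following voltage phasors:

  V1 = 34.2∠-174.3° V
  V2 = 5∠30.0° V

Step 1 — Convert each phasor to rectangular form:
  V1 = 34.2·(cos(-174.3°) + j·sin(-174.3°)) = -34.03 - j3.397 V
  V2 = 5·(cos(30.0°) + j·sin(30.0°)) = 4.33 + j2.5 V
Step 2 — Sum components: V_total = -29.7 - j0.8967 V.
Step 3 — Convert to polar: |V_total| = 29.71 V, ∠V_total = -178.3°.

V_total = 29.71∠-178.3° V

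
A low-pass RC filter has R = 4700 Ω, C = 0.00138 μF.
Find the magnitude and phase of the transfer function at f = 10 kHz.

Step 1 — Angular frequency: ω = 2π·1e+04 = 6.283e+04 rad/s.
Step 2 — Transfer function: H(jω) = 1/(1 + jωRC).
Step 3 — Denominator: 1 + jωRC = 1 + j·6.283e+04·4700·1.38e-09 = 1 + j0.4075.
Step 4 — H = 0.8576 - j0.3495.
Step 5 — Magnitude: |H| = 0.9261 (-0.7 dB); phase: φ = -22.2°.

|H| = 0.9261 (-0.7 dB), φ = -22.2°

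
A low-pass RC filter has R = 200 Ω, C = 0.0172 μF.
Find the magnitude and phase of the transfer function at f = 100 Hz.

Step 1 — Angular frequency: ω = 2π·100 = 628.3 rad/s.
Step 2 — Transfer function: H(jω) = 1/(1 + jωRC).
Step 3 — Denominator: 1 + jωRC = 1 + j·628.3·200·1.72e-08 = 1 + j0.002161.
Step 4 — H = 1 - j0.002161.
Step 5 — Magnitude: |H| = 1 (-0.0 dB); phase: φ = -0.1°.

|H| = 1 (-0.0 dB), φ = -0.1°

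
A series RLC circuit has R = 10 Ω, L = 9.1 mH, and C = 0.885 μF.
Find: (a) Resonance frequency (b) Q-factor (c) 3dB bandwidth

Step 1 — Resonance: ω₀ = 1/√(LC) = 1/√(0.0091·8.85e-07) = 1.114e+04 rad/s.
Step 2 — f₀ = ω₀/(2π) = 1773 Hz.
Step 3 — Series Q: Q = ω₀L/R = 1.114e+04·0.0091/10 = 10.14.
Step 4 — Bandwidth: Δω = ω₀/Q = 1099 rad/s; BW = Δω/(2π) = 174.9 Hz.

(a) f₀ = 1773 Hz  (b) Q = 10.14  (c) BW = 174.9 Hz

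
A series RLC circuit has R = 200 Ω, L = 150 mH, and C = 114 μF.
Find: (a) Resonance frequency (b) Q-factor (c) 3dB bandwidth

Step 1 — Resonance condition Im(Z)=0 gives ω₀ = 1/√(LC).
Step 2 — ω₀ = 1/√(0.15·0.000114) = 241.8 rad/s.
Step 3 — f₀ = ω₀/(2π) = 38.49 Hz.
Step 4 — Series Q: Q = ω₀L/R = 241.8·0.15/200 = 0.1814.
Step 5 — 3dB bandwidth: Δω = ω₀/Q = 1333 rad/s; BW = Δω/(2π) = 212.2 Hz.

(a) f₀ = 38.49 Hz  (b) Q = 0.1814  (c) BW = 212.2 Hz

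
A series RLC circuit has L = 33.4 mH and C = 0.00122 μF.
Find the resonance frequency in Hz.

Step 1 — Resonance condition Im(Z)=0 gives ω₀ = 1/√(LC).
Step 2 — ω₀ = 1/√(0.0334·1.22e-09) = 1.567e+05 rad/s.
Step 3 — f₀ = ω₀/(2π) = 2.493e+04 Hz.

f₀ = 2.493e+04 Hz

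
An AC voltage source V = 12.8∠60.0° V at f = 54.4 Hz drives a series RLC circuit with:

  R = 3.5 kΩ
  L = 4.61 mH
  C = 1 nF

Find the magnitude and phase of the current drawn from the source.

Step 1 — Angular frequency: ω = 2π·f = 2π·54.4 = 341.8 rad/s.
Step 2 — Component impedances:
  R: Z = R = 3500 Ω
  L: Z = jωL = j·341.8·0.00461 = 0 + j1.576 Ω
  C: Z = 1/(jωC) = -j/(ω·C) = 0 - j2.926e+06 Ω
Step 3 — Series combination: Z_total = R + L + C = 3500 - j2.926e+06 Ω = 2.926e+06∠-89.9° Ω.
Step 4 — Source phasor: V = 12.8∠60.0° V = 6.4 + j11.09 V.
Step 5 — Ohm's law: I = V / Z_total = (6.4 + j11.09) / (3500 - j2.926e+06) = -3.786e-06 + j2.192e-06 A.
Step 6 — Convert to polar: |I| = 4.375e-06 A, ∠I = 149.9°.

I = 4.375e-06∠149.9° A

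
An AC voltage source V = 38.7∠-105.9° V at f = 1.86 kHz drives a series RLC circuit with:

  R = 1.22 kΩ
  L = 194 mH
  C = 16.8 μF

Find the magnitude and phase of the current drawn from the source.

Step 1 — Angular frequency: ω = 2π·f = 2π·1860 = 1.169e+04 rad/s.
Step 2 — Component impedances:
  R: Z = R = 1220 Ω
  L: Z = jωL = j·1.169e+04·0.194 = 0 + j2267 Ω
  C: Z = 1/(jωC) = -j/(ω·C) = 0 - j5.093 Ω
Step 3 — Series combination: Z_total = R + L + C = 1220 + j2262 Ω = 2570∠61.7° Ω.
Step 4 — Source phasor: V = 38.7∠-105.9° V = -10.6 - j37.22 V.
Step 5 — Ohm's law: I = V / Z_total = (-10.6 - j37.22) / (1220 + j2262) = -0.0147 - j0.003243 A.
Step 6 — Convert to polar: |I| = 0.01506 A, ∠I = -167.6°.

I = 0.01506∠-167.6° A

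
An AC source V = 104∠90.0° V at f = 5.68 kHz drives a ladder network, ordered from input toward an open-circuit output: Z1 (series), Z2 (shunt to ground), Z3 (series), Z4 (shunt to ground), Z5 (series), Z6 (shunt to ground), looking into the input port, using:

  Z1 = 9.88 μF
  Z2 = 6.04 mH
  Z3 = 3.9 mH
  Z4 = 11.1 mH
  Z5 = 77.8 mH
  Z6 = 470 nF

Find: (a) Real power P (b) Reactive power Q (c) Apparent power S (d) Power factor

Step 1 — Angular frequency: ω = 2π·f = 2π·5680 = 3.569e+04 rad/s.
Step 2 — Component impedances:
  Z1: Z = 1/(jωC) = -j/(ω·C) = 0 - j2.836 Ω
  Z2: Z = jωL = j·3.569e+04·0.00604 = 0 + j215.6 Ω
  Z3: Z = jωL = j·3.569e+04·0.0039 = 0 + j139.2 Ω
  Z4: Z = jωL = j·3.569e+04·0.0111 = 0 + j396.1 Ω
  Z5: Z = jωL = j·3.569e+04·0.0778 = 0 + j2777 Ω
  Z6: Z = 1/(jωC) = -j/(ω·C) = 0 - j59.62 Ω
Step 3 — Ladder network (open output): work backward from the far end, alternating series and parallel combinations. Z_in = 0 + j146.4 Ω = 146.4∠90.0° Ω.
Step 4 — Source phasor: V = 104∠90.0° V = 0 + j104 V.
Step 5 — Current: I = V / Z = 0.7104 A = 0.7104∠-0.0° A.
Step 6 — Complex power: S = V·I* = 0 + j73.89 VA.
Step 7 — Real power: P = Re(S) = 0 W.
Step 8 — Reactive power: Q = Im(S) = 73.89 VAR.
Step 9 — Apparent power: |S| = 73.89 VA.
Step 10 — Power factor: PF = P/|S| = 0 (lagging).

(a) P = 0 W  (b) Q = 73.89 VAR  (c) S = 73.89 VA  (d) PF = 0 (lagging)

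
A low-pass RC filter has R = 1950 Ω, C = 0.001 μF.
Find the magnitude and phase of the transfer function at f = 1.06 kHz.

Step 1 — Angular frequency: ω = 2π·1060 = 6660 rad/s.
Step 2 — Transfer function: H(jω) = 1/(1 + jωRC).
Step 3 — Denominator: 1 + jωRC = 1 + j·6660·1950·1e-09 = 1 + j0.01299.
Step 4 — H = 0.9998 - j0.01299.
Step 5 — Magnitude: |H| = 0.9999 (-0.0 dB); phase: φ = -0.7°.

|H| = 0.9999 (-0.0 dB), φ = -0.7°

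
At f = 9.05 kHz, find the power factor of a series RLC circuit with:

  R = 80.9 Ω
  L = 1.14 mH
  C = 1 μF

Step 1 — Angular frequency: ω = 2π·f = 2π·9050 = 5.686e+04 rad/s.
Step 2 — Component impedances:
  R: Z = R = 80.9 Ω
  L: Z = jωL = j·5.686e+04·0.00114 = 0 + j64.82 Ω
  C: Z = 1/(jωC) = -j/(ω·C) = 0 - j17.59 Ω
Step 3 — Series combination: Z_total = R + L + C = 80.9 + j47.24 Ω = 93.68∠30.3° Ω.
Step 4 — Power factor: PF = cos(φ) = Re(Z)/|Z| = 80.9/93.68 = 0.8636.
Step 5 — Type: Im(Z) = 47.24 ⇒ lagging (phase φ = 30.3°).

PF = 0.8636 (lagging, φ = 30.3°)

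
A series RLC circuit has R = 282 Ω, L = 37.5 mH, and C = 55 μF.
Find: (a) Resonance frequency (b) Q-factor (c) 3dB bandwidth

Step 1 — Resonance: ω₀ = 1/√(LC) = 1/√(0.0375·5.5e-05) = 696.3 rad/s.
Step 2 — f₀ = ω₀/(2π) = 110.8 Hz.
Step 3 — Series Q: Q = ω₀L/R = 696.3·0.0375/282 = 0.09259.
Step 4 — Bandwidth: Δω = ω₀/Q = 7520 rad/s; BW = Δω/(2π) = 1197 Hz.

(a) f₀ = 110.8 Hz  (b) Q = 0.09259  (c) BW = 1197 Hz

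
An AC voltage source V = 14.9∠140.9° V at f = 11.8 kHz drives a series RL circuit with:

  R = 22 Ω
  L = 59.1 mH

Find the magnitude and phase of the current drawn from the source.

Step 1 — Angular frequency: ω = 2π·f = 2π·1.18e+04 = 7.414e+04 rad/s.
Step 2 — Component impedances:
  R: Z = R = 22 Ω
  L: Z = jωL = j·7.414e+04·0.0591 = 0 + j4382 Ω
Step 3 — Series combination: Z_total = R + L = 22 + j4382 Ω = 4382∠89.7° Ω.
Step 4 — Source phasor: V = 14.9∠140.9° V = -11.56 + j9.397 V.
Step 5 — Ohm's law: I = V / Z_total = (-11.56 + j9.397) / (22 + j4382) = 0.002131 + j0.00265 A.
Step 6 — Convert to polar: |I| = 0.0034 A, ∠I = 51.2°.

I = 0.0034∠51.2° A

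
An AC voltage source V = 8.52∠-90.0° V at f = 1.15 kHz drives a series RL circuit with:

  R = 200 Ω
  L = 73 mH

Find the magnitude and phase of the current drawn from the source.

Step 1 — Angular frequency: ω = 2π·f = 2π·1150 = 7226 rad/s.
Step 2 — Component impedances:
  R: Z = R = 200 Ω
  L: Z = jωL = j·7226·0.073 = 0 + j527.5 Ω
Step 3 — Series combination: Z_total = R + L = 200 + j527.5 Ω = 564.1∠69.2° Ω.
Step 4 — Source phasor: V = 8.52∠-90.0° V = 0 - j8.52 V.
Step 5 — Ohm's law: I = V / Z_total = (0 - j8.52) / (200 + j527.5) = -0.01412 - j0.005355 A.
Step 6 — Convert to polar: |I| = 0.0151 A, ∠I = -159.2°.

I = 0.0151∠-159.2° A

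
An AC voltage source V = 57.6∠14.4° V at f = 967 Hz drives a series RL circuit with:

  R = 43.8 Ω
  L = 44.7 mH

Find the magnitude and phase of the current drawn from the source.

Step 1 — Angular frequency: ω = 2π·f = 2π·967 = 6076 rad/s.
Step 2 — Component impedances:
  R: Z = R = 43.8 Ω
  L: Z = jωL = j·6076·0.0447 = 0 + j271.6 Ω
Step 3 — Series combination: Z_total = R + L = 43.8 + j271.6 Ω = 275.1∠80.8° Ω.
Step 4 — Source phasor: V = 57.6∠14.4° V = 55.79 + j14.32 V.
Step 5 — Ohm's law: I = V / Z_total = (55.79 + j14.32) / (43.8 + j271.6) = 0.0837 - j0.1919 A.
Step 6 — Convert to polar: |I| = 0.2094 A, ∠I = -66.4°.

I = 0.2094∠-66.4° A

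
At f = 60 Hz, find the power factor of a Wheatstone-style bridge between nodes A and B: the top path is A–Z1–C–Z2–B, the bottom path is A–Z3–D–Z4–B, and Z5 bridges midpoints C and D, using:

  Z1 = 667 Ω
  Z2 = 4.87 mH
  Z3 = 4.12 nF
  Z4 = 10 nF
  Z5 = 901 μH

Step 1 — Angular frequency: ω = 2π·f = 2π·60 = 377 rad/s.
Step 2 — Component impedances:
  Z1: Z = R = 667 Ω
  Z2: Z = jωL = j·377·0.00487 = 0 + j1.836 Ω
  Z3: Z = 1/(jωC) = -j/(ω·C) = 0 - j6.438e+05 Ω
  Z4: Z = 1/(jωC) = -j/(ω·C) = 0 - j2.653e+05 Ω
  Z5: Z = jωL = j·377·0.000901 = 0 + j0.3397 Ω
Step 3 — Bridge requires nodal analysis (the Z5 bridge couples midpoints C and D, so the two paths cannot be reduced to a simple series/parallel combination). Setting node B to ground and injecting 1 A at node A, the 3-node admittance system at A, C, D solves to V_A = Z_AB = 667 + j1.145 Ω = 667∠0.1° Ω.
Step 4 — Power factor: PF = cos(φ) = Re(Z)/|Z| = 667/667 = 1.
Step 5 — Type: Im(Z) = 1.145 ⇒ lagging (phase φ = 0.1°).

PF = 1 (lagging, φ = 0.1°)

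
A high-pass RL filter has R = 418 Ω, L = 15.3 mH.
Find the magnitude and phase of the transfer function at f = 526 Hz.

Step 1 — Angular frequency: ω = 2π·526 = 3305 rad/s.
Step 2 — Transfer function: H(jω) = jωL/(R + jωL).
Step 3 — Numerator jωL = j·50.57; denominator R + jωL = 418 + j50.57.
Step 4 — H = 0.01442 + j0.1192.
Step 5 — Magnitude: |H| = 0.1201 (-18.4 dB); phase: φ = 83.1°.

|H| = 0.1201 (-18.4 dB), φ = 83.1°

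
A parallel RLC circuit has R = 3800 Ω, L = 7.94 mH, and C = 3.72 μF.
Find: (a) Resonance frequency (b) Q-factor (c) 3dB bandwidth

Step 1 — Resonance: ω₀ = 1/√(LC) = 1/√(0.00794·3.72e-06) = 5819 rad/s.
Step 2 — f₀ = ω₀/(2π) = 926.1 Hz.
Step 3 — Parallel Q: Q = R/(ω₀L) = 3800/(5819·0.00794) = 82.25.
Step 4 — Bandwidth: Δω = ω₀/Q = 70.74 rad/s; BW = Δω/(2π) = 11.26 Hz.

(a) f₀ = 926.1 Hz  (b) Q = 82.25  (c) BW = 11.26 Hz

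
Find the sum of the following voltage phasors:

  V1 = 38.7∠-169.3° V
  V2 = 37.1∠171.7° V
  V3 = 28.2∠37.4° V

Step 1 — Convert each phasor to rectangular form:
  V1 = 38.7·(cos(-169.3°) + j·sin(-169.3°)) = -38.03 - j7.185 V
  V2 = 37.1·(cos(171.7°) + j·sin(171.7°)) = -36.71 + j5.356 V
  V3 = 28.2·(cos(37.4°) + j·sin(37.4°)) = 22.4 + j17.13 V
Step 2 — Sum components: V_total = -52.34 + j15.3 V.
Step 3 — Convert to polar: |V_total| = 54.53 V, ∠V_total = 163.7°.

V_total = 54.53∠163.7° V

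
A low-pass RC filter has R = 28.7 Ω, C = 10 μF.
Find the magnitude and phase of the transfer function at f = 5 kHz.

Step 1 — Angular frequency: ω = 2π·5000 = 3.142e+04 rad/s.
Step 2 — Transfer function: H(jω) = 1/(1 + jωRC).
Step 3 — Denominator: 1 + jωRC = 1 + j·3.142e+04·28.7·1e-05 = 1 + j9.016.
Step 4 — H = 0.01215 - j0.1096.
Step 5 — Magnitude: |H| = 0.1102 (-19.2 dB); phase: φ = -83.7°.

|H| = 0.1102 (-19.2 dB), φ = -83.7°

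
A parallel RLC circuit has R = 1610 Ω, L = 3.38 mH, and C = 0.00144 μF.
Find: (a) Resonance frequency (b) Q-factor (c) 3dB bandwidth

Step 1 — Resonance: ω₀ = 1/√(LC) = 1/√(0.00338·1.44e-09) = 4.533e+05 rad/s.
Step 2 — f₀ = ω₀/(2π) = 7.214e+04 Hz.
Step 3 — Parallel Q: Q = R/(ω₀L) = 1610/(4.533e+05·0.00338) = 1.051.
Step 4 — Bandwidth: Δω = ω₀/Q = 4.313e+05 rad/s; BW = Δω/(2π) = 6.865e+04 Hz.

(a) f₀ = 7.214e+04 Hz  (b) Q = 1.051  (c) BW = 6.865e+04 Hz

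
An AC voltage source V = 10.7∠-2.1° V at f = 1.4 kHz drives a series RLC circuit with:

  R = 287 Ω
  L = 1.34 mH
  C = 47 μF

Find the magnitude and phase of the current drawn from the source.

Step 1 — Angular frequency: ω = 2π·f = 2π·1400 = 8796 rad/s.
Step 2 — Component impedances:
  R: Z = R = 287 Ω
  L: Z = jωL = j·8796·0.00134 = 0 + j11.79 Ω
  C: Z = 1/(jωC) = -j/(ω·C) = 0 - j2.419 Ω
Step 3 — Series combination: Z_total = R + L + C = 287 + j9.368 Ω = 287.2∠1.9° Ω.
Step 4 — Source phasor: V = 10.7∠-2.1° V = 10.69 - j0.3921 V.
Step 5 — Ohm's law: I = V / Z_total = (10.69 - j0.3921) / (287 + j9.368) = 0.03717 - j0.00258 A.
Step 6 — Convert to polar: |I| = 0.03726 A, ∠I = -4.0°.

I = 0.03726∠-4.0° A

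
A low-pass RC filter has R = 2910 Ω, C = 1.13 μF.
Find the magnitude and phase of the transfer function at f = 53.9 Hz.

Step 1 — Angular frequency: ω = 2π·53.9 = 338.7 rad/s.
Step 2 — Transfer function: H(jω) = 1/(1 + jωRC).
Step 3 — Denominator: 1 + jωRC = 1 + j·338.7·2910·1.13e-06 = 1 + j1.114.
Step 4 — H = 0.4464 - j0.4971.
Step 5 — Magnitude: |H| = 0.6681 (-3.5 dB); phase: φ = -48.1°.

|H| = 0.6681 (-3.5 dB), φ = -48.1°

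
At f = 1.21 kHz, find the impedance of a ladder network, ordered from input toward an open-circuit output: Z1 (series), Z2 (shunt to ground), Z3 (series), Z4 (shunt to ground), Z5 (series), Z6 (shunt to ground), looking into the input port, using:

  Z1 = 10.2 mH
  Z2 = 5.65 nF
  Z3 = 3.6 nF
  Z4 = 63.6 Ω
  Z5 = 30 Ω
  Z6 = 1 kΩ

Step 1 — Angular frequency: ω = 2π·f = 2π·1210 = 7603 rad/s.
Step 2 — Component impedances:
  Z1: Z = jωL = j·7603·0.0102 = 0 + j77.55 Ω
  Z2: Z = 1/(jωC) = -j/(ω·C) = 0 - j2.328e+04 Ω
  Z3: Z = 1/(jωC) = -j/(ω·C) = 0 - j3.654e+04 Ω
  Z4: Z = R = 63.6 Ω
  Z5: Z = R = 30 Ω
  Z6: Z = R = 1000 Ω
Step 3 — Ladder network (open output): work backward from the far end, alternating series and parallel combinations. Z_in = 9.073 - j1.414e+04 Ω = 1.414e+04∠-90.0° Ω.

Z = 9.073 - j1.414e+04 Ω = 1.414e+04∠-90.0° Ω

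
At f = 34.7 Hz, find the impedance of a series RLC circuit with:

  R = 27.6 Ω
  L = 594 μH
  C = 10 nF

Step 1 — Angular frequency: ω = 2π·f = 2π·34.7 = 218 rad/s.
Step 2 — Component impedances:
  R: Z = R = 27.6 Ω
  L: Z = jωL = j·218·0.000594 = 0 + j0.1295 Ω
  C: Z = 1/(jωC) = -j/(ω·C) = 0 - j4.587e+05 Ω
Step 3 — Series combination: Z_total = R + L + C = 27.6 - j4.587e+05 Ω = 4.587e+05∠-90.0° Ω.

Z = 27.6 - j4.587e+05 Ω = 4.587e+05∠-90.0° Ω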